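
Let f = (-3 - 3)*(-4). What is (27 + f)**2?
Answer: 2601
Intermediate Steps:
f = 24 (f = -6*(-4) = 24)
(27 + f)**2 = (27 + 24)**2 = 51**2 = 2601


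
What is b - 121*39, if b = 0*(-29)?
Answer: -4719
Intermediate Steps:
b = 0
b - 121*39 = 0 - 121*39 = 0 - 4719 = -4719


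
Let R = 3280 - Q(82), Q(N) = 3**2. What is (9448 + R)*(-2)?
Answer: -25438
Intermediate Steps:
Q(N) = 9
R = 3271 (R = 3280 - 1*9 = 3280 - 9 = 3271)
(9448 + R)*(-2) = (9448 + 3271)*(-2) = 12719*(-2) = -25438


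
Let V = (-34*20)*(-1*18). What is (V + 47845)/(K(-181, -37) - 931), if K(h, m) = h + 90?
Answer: -60085/1022 ≈ -58.792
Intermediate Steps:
K(h, m) = 90 + h
V = 12240 (V = -680*(-18) = 12240)
(V + 47845)/(K(-181, -37) - 931) = (12240 + 47845)/((90 - 181) - 931) = 60085/(-91 - 931) = 60085/(-1022) = 60085*(-1/1022) = -60085/1022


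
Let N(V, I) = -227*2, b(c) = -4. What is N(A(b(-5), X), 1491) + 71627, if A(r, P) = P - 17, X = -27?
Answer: 71173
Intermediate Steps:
A(r, P) = -17 + P
N(V, I) = -454
N(A(b(-5), X), 1491) + 71627 = -454 + 71627 = 71173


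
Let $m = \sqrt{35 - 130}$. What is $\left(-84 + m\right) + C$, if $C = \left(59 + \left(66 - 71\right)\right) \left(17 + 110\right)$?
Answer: $6774 + i \sqrt{95} \approx 6774.0 + 9.7468 i$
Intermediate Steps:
$m = i \sqrt{95}$ ($m = \sqrt{-95} = i \sqrt{95} \approx 9.7468 i$)
$C = 6858$ ($C = \left(59 + \left(66 - 71\right)\right) 127 = \left(59 - 5\right) 127 = 54 \cdot 127 = 6858$)
$\left(-84 + m\right) + C = \left(-84 + i \sqrt{95}\right) + 6858 = 6774 + i \sqrt{95}$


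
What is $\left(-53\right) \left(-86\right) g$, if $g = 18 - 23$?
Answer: $-22790$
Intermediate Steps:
$g = -5$ ($g = 18 - 23 = -5$)
$\left(-53\right) \left(-86\right) g = \left(-53\right) \left(-86\right) \left(-5\right) = 4558 \left(-5\right) = -22790$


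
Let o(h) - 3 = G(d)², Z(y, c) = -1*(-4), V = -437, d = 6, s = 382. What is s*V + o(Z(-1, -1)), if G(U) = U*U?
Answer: -165635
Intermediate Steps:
G(U) = U²
Z(y, c) = 4
o(h) = 1299 (o(h) = 3 + (6²)² = 3 + 36² = 3 + 1296 = 1299)
s*V + o(Z(-1, -1)) = 382*(-437) + 1299 = -166934 + 1299 = -165635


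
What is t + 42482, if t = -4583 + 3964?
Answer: 41863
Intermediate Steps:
t = -619
t + 42482 = -619 + 42482 = 41863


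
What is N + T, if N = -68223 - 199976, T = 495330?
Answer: 227131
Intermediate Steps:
N = -268199
N + T = -268199 + 495330 = 227131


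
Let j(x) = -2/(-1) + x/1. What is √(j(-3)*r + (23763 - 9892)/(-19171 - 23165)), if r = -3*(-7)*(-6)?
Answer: √31922790/504 ≈ 11.210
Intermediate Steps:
r = -126 (r = 21*(-6) = -126)
j(x) = 2 + x (j(x) = -2*(-1) + x*1 = 2 + x)
√(j(-3)*r + (23763 - 9892)/(-19171 - 23165)) = √((2 - 3)*(-126) + (23763 - 9892)/(-19171 - 23165)) = √(-1*(-126) + 13871/(-42336)) = √(126 + 13871*(-1/42336)) = √(126 - 13871/42336) = √(5320465/42336) = √31922790/504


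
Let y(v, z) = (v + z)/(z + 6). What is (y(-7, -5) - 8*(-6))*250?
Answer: 9000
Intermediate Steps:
y(v, z) = (v + z)/(6 + z)
(y(-7, -5) - 8*(-6))*250 = ((-7 - 5)/(6 - 5) - 8*(-6))*250 = (-12/1 + 48)*250 = (1*(-12) + 48)*250 = (-12 + 48)*250 = 36*250 = 9000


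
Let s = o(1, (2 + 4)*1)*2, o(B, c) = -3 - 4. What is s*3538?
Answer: -49532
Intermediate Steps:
o(B, c) = -7
s = -14 (s = -7*2 = -14)
s*3538 = -14*3538 = -49532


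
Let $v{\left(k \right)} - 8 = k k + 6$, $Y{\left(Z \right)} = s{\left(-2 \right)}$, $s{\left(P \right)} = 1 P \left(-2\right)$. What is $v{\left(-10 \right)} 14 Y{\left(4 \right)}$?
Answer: $6384$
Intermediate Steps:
$s{\left(P \right)} = - 2 P$ ($s{\left(P \right)} = P \left(-2\right) = - 2 P$)
$Y{\left(Z \right)} = 4$ ($Y{\left(Z \right)} = \left(-2\right) \left(-2\right) = 4$)
$v{\left(k \right)} = 14 + k^{2}$ ($v{\left(k \right)} = 8 + \left(k k + 6\right) = 8 + \left(k^{2} + 6\right) = 8 + \left(6 + k^{2}\right) = 14 + k^{2}$)
$v{\left(-10 \right)} 14 Y{\left(4 \right)} = \left(14 + \left(-10\right)^{2}\right) 14 \cdot 4 = \left(14 + 100\right) 14 \cdot 4 = 114 \cdot 14 \cdot 4 = 1596 \cdot 4 = 6384$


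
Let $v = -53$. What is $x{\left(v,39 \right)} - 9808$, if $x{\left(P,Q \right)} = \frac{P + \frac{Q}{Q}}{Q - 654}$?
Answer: $- \frac{6031868}{615} \approx -9807.9$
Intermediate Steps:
$x{\left(P,Q \right)} = \frac{1 + P}{-654 + Q}$ ($x{\left(P,Q \right)} = \frac{P + 1}{-654 + Q} = \frac{1 + P}{-654 + Q}$)
$x{\left(v,39 \right)} - 9808 = \frac{1 - 53}{-654 + 39} - 9808 = \frac{1}{-615} \left(-52\right) - 9808 = \left(- \frac{1}{615}\right) \left(-52\right) - 9808 = \frac{52}{615} - 9808 = - \frac{6031868}{615}$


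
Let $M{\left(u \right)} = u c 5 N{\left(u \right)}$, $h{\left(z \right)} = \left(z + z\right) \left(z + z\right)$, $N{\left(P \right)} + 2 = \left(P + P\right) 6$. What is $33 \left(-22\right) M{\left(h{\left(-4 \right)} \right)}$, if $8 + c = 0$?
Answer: $1423656960$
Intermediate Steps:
$c = -8$ ($c = -8 + 0 = -8$)
$N{\left(P \right)} = -2 + 12 P$ ($N{\left(P \right)} = -2 + \left(P + P\right) 6 = -2 + 2 P 6 = -2 + 12 P$)
$h{\left(z \right)} = 4 z^{2}$ ($h{\left(z \right)} = 2 z 2 z = 4 z^{2}$)
$M{\left(u \right)} = - 40 u \left(-2 + 12 u\right)$ ($M{\left(u \right)} = u \left(\left(-8\right) 5\right) \left(-2 + 12 u\right) = u \left(-40\right) \left(-2 + 12 u\right) = - 40 u \left(-2 + 12 u\right)$)
$33 \left(-22\right) M{\left(h{\left(-4 \right)} \right)} = 33 \left(-22\right) 80 \cdot 4 \left(-4\right)^{2} \left(1 - 6 \cdot 4 \left(-4\right)^{2}\right) = - 726 \cdot 80 \cdot 4 \cdot 16 \left(1 - 6 \cdot 4 \cdot 16\right) = - 726 \cdot 80 \cdot 64 \left(1 - 384\right) = - 726 \cdot 80 \cdot 64 \left(-383\right) = \left(-726\right) \left(-1960960\right) = 1423656960$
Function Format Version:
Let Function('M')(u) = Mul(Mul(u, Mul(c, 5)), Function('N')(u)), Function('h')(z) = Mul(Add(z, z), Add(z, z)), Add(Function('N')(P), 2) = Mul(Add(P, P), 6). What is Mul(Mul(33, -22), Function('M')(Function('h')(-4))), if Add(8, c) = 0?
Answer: 1423656960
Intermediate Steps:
c = -8 (c = Add(-8, 0) = -8)
Function('N')(P) = Add(-2, Mul(12, P)) (Function('N')(P) = Add(-2, Mul(Add(P, P), 6)) = Add(-2, Mul(Mul(2, P), 6)) = Add(-2, Mul(12, P)))
Function('h')(z) = Mul(4, Pow(z, 2)) (Function('h')(z) = Mul(Mul(2, z), Mul(2, z)) = Mul(4, Pow(z, 2)))
Function('M')(u) = Mul(-40, u, Add(-2, Mul(12, u))) (Function('M')(u) = Mul(Mul(u, Mul(-8, 5)), Add(-2, Mul(12, u))) = Mul(Mul(u, -40), Add(-2, Mul(12, u))) = Mul(Mul(-40, u), Add(-2, Mul(12, u))) = Mul(-40, u, Add(-2, Mul(12, u))))
Mul(Mul(33, -22), Function('M')(Function('h')(-4))) = Mul(Mul(33, -22), Mul(80, Mul(4, Pow(-4, 2)), Add(1, Mul(-6, Mul(4, Pow(-4, 2)))))) = Mul(-726, Mul(80, Mul(4, 16), Add(1, Mul(-6, Mul(4, 16))))) = Mul(-726, Mul(80, 64, Add(1, Mul(-6, 64)))) = Mul(-726, Mul(80, 64, Add(1, -384))) = Mul(-726, Mul(80, 64, -383)) = Mul(-726, -1960960) = 1423656960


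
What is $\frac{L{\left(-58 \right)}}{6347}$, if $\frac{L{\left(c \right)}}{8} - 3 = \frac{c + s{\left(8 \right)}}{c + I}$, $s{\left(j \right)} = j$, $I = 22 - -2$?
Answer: $\frac{608}{107899} \approx 0.0056349$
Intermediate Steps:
$I = 24$ ($I = 22 + 2 = 24$)
$L{\left(c \right)} = 24 + \frac{8 \left(8 + c\right)}{24 + c}$ ($L{\left(c \right)} = 24 + 8 \frac{c + 8}{c + 24} = 24 + 8 \frac{8 + c}{24 + c} = 24 + \frac{8 \left(8 + c\right)}{24 + c}$)
$\frac{L{\left(-58 \right)}}{6347} = \frac{32 \frac{1}{24 - 58} \left(20 - 58\right)}{6347} = 32 \frac{1}{-34} \left(-38\right) \frac{1}{6347} = 32 \left(- \frac{1}{34}\right) \left(-38\right) \frac{1}{6347} = \frac{608}{17} \cdot \frac{1}{6347} = \frac{608}{107899}$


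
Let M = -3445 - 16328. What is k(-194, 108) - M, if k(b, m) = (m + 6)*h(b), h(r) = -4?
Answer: 19317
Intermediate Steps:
M = -19773
k(b, m) = -24 - 4*m (k(b, m) = (m + 6)*(-4) = (6 + m)*(-4) = -24 - 4*m)
k(-194, 108) - M = (-24 - 4*108) - 1*(-19773) = (-24 - 432) + 19773 = -456 + 19773 = 19317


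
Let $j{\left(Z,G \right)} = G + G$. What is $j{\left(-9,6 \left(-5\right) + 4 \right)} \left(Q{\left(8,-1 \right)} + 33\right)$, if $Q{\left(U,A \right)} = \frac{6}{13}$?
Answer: $-1740$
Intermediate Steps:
$j{\left(Z,G \right)} = 2 G$
$Q{\left(U,A \right)} = \frac{6}{13}$ ($Q{\left(U,A \right)} = 6 \cdot \frac{1}{13} = \frac{6}{13}$)
$j{\left(-9,6 \left(-5\right) + 4 \right)} \left(Q{\left(8,-1 \right)} + 33\right) = 2 \left(6 \left(-5\right) + 4\right) \left(\frac{6}{13} + 33\right) = 2 \left(-30 + 4\right) \frac{435}{13} = 2 \left(-26\right) \frac{435}{13} = \left(-52\right) \frac{435}{13} = -1740$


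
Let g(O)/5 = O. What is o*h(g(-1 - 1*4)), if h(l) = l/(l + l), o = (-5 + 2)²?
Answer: 9/2 ≈ 4.5000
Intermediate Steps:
g(O) = 5*O
o = 9 (o = (-3)² = 9)
h(l) = ½ (h(l) = l/((2*l)) = (1/(2*l))*l = ½)
o*h(g(-1 - 1*4)) = 9*(½) = 9/2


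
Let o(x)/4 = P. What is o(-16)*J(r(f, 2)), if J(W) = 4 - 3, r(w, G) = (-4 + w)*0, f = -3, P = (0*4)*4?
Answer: 0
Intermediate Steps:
P = 0 (P = 0*4 = 0)
o(x) = 0 (o(x) = 4*0 = 0)
r(w, G) = 0
J(W) = 1
o(-16)*J(r(f, 2)) = 0*1 = 0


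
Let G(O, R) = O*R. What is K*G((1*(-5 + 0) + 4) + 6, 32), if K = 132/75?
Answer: 1408/5 ≈ 281.60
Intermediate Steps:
K = 44/25 (K = 132*(1/75) = 44/25 ≈ 1.7600)
K*G((1*(-5 + 0) + 4) + 6, 32) = 44*(((1*(-5 + 0) + 4) + 6)*32)/25 = 44*(((1*(-5) + 4) + 6)*32)/25 = 44*(((-5 + 4) + 6)*32)/25 = 44*((-1 + 6)*32)/25 = 44*(5*32)/25 = (44/25)*160 = 1408/5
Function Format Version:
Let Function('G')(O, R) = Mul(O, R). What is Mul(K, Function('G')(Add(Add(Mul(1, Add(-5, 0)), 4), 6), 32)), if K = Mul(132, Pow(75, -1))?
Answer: Rational(1408, 5) ≈ 281.60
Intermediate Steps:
K = Rational(44, 25) (K = Mul(132, Rational(1, 75)) = Rational(44, 25) ≈ 1.7600)
Mul(K, Function('G')(Add(Add(Mul(1, Add(-5, 0)), 4), 6), 32)) = Mul(Rational(44, 25), Mul(Add(Add(Mul(1, Add(-5, 0)), 4), 6), 32)) = Mul(Rational(44, 25), Mul(Add(Add(Mul(1, -5), 4), 6), 32)) = Mul(Rational(44, 25), Mul(Add(Add(-5, 4), 6), 32)) = Mul(Rational(44, 25), Mul(Add(-1, 6), 32)) = Mul(Rational(44, 25), Mul(5, 32)) = Mul(Rational(44, 25), 160) = Rational(1408, 5)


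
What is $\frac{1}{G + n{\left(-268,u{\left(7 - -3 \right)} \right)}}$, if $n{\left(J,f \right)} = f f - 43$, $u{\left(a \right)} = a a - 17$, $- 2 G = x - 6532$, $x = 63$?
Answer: $\frac{2}{20161} \approx 9.9201 \cdot 10^{-5}$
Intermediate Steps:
$G = \frac{6469}{2}$ ($G = - \frac{63 - 6532}{2} = \left(- \frac{1}{2}\right) \left(-6469\right) = \frac{6469}{2} \approx 3234.5$)
$u{\left(a \right)} = -17 + a^{2}$ ($u{\left(a \right)} = a^{2} - 17 = -17 + a^{2}$)
$n{\left(J,f \right)} = -43 + f^{2}$ ($n{\left(J,f \right)} = f^{2} - 43 = -43 + f^{2}$)
$\frac{1}{G + n{\left(-268,u{\left(7 - -3 \right)} \right)}} = \frac{1}{\frac{6469}{2} - \left(43 - \left(-17 + \left(7 - -3\right)^{2}\right)^{2}\right)} = \frac{1}{\frac{6469}{2} - \left(43 - \left(-17 + \left(7 + 3\right)^{2}\right)^{2}\right)} = \frac{1}{\frac{6469}{2} - \left(43 - \left(-17 + 10^{2}\right)^{2}\right)} = \frac{1}{\frac{6469}{2} - \left(43 - \left(-17 + 100\right)^{2}\right)} = \frac{1}{\frac{6469}{2} - \left(43 - 83^{2}\right)} = \frac{1}{\frac{6469}{2} + \left(-43 + 6889\right)} = \frac{1}{\frac{6469}{2} + 6846} = \frac{1}{\frac{20161}{2}} = \frac{2}{20161}$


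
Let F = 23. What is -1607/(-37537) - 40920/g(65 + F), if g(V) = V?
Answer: -17453098/37537 ≈ -464.96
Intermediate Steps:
-1607/(-37537) - 40920/g(65 + F) = -1607/(-37537) - 40920/(65 + 23) = -1607*(-1/37537) - 40920/88 = 1607/37537 - 40920*1/88 = 1607/37537 - 465 = -17453098/37537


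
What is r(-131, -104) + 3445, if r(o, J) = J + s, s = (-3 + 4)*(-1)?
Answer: 3340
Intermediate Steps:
s = -1 (s = 1*(-1) = -1)
r(o, J) = -1 + J (r(o, J) = J - 1 = -1 + J)
r(-131, -104) + 3445 = (-1 - 104) + 3445 = -105 + 3445 = 3340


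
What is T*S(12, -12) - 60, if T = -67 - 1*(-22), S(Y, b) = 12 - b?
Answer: -1140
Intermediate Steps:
T = -45 (T = -67 + 22 = -45)
T*S(12, -12) - 60 = -45*(12 - 1*(-12)) - 60 = -45*(12 + 12) - 60 = -45*24 - 60 = -1080 - 60 = -1140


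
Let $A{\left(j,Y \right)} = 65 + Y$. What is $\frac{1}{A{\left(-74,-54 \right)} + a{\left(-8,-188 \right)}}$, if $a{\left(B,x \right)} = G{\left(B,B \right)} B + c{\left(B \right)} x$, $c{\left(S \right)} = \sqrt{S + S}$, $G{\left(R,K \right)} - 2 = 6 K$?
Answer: $\frac{379}{709145} + \frac{752 i}{709145} \approx 0.00053445 + 0.0010604 i$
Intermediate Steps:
$G{\left(R,K \right)} = 2 + 6 K$
$c{\left(S \right)} = \sqrt{2} \sqrt{S}$ ($c{\left(S \right)} = \sqrt{2 S} = \sqrt{2} \sqrt{S}$)
$a{\left(B,x \right)} = B \left(2 + 6 B\right) + x \sqrt{2} \sqrt{B}$ ($a{\left(B,x \right)} = \left(2 + 6 B\right) B + \sqrt{2} \sqrt{B} x = B \left(2 + 6 B\right) + x \sqrt{2} \sqrt{B}$)
$\frac{1}{A{\left(-74,-54 \right)} + a{\left(-8,-188 \right)}} = \frac{1}{\left(65 - 54\right) - \left(16 \left(1 + 3 \left(-8\right)\right) + 188 \sqrt{2} \sqrt{-8}\right)} = \frac{1}{11 - \left(16 \left(1 - 24\right) + 188 \sqrt{2} \cdot 2 i \sqrt{2}\right)} = \frac{1}{11 + \left(2 \left(-8\right) \left(-23\right) - 752 i\right)} = \frac{1}{11 + \left(368 - 752 i\right)} = \frac{1}{379 - 752 i} = \frac{379 + 752 i}{709145}$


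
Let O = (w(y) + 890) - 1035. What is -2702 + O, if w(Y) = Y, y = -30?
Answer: -2877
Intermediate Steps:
O = -175 (O = (-30 + 890) - 1035 = 860 - 1035 = -175)
-2702 + O = -2702 - 175 = -2877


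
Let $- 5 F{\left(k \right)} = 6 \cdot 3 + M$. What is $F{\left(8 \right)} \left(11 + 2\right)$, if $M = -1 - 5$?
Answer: $- \frac{156}{5} \approx -31.2$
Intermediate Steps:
$M = -6$
$F{\left(k \right)} = - \frac{12}{5}$ ($F{\left(k \right)} = - \frac{6 \cdot 3 - 6}{5} = - \frac{18 - 6}{5} = \left(- \frac{1}{5}\right) 12 = - \frac{12}{5}$)
$F{\left(8 \right)} \left(11 + 2\right) = - \frac{12 \left(11 + 2\right)}{5} = \left(- \frac{12}{5}\right) 13 = - \frac{156}{5}$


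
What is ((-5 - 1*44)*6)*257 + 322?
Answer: -75236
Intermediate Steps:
((-5 - 1*44)*6)*257 + 322 = ((-5 - 44)*6)*257 + 322 = -49*6*257 + 322 = -294*257 + 322 = -75558 + 322 = -75236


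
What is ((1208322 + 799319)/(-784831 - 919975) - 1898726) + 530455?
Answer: -2332638618067/1704806 ≈ -1.3683e+6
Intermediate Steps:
((1208322 + 799319)/(-784831 - 919975) - 1898726) + 530455 = (2007641/(-1704806) - 1898726) + 530455 = (2007641*(-1/1704806) - 1898726) + 530455 = (-2007641/1704806 - 1898726) + 530455 = -3236961484797/1704806 + 530455 = -2332638618067/1704806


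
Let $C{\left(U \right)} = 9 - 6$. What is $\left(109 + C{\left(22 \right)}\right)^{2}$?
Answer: $12544$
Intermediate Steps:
$C{\left(U \right)} = 3$ ($C{\left(U \right)} = 9 - 6 = 3$)
$\left(109 + C{\left(22 \right)}\right)^{2} = \left(109 + 3\right)^{2} = 112^{2} = 12544$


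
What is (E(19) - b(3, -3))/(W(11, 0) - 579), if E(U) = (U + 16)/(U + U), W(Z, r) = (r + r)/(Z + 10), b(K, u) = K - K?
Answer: -35/22002 ≈ -0.0015908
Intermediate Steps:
b(K, u) = 0
W(Z, r) = 2*r/(10 + Z) (W(Z, r) = (2*r)/(10 + Z) = 2*r/(10 + Z))
E(U) = (16 + U)/(2*U) (E(U) = (16 + U)/((2*U)) = (16 + U)*(1/(2*U)) = (16 + U)/(2*U))
(E(19) - b(3, -3))/(W(11, 0) - 579) = ((½)*(16 + 19)/19 - 1*0)/(2*0/(10 + 11) - 579) = ((½)*(1/19)*35 + 0)/(2*0/21 - 579) = (35/38 + 0)/(2*0*(1/21) - 579) = (35/38)/(0 - 579) = (35/38)/(-579) = -1/579*35/38 = -35/22002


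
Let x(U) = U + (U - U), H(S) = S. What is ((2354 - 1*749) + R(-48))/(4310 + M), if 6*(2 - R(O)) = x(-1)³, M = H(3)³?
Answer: 9643/26022 ≈ 0.37057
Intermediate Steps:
x(U) = U (x(U) = U + 0 = U)
M = 27 (M = 3³ = 27)
R(O) = 13/6 (R(O) = 2 - ⅙*(-1)³ = 2 - ⅙*(-1) = 2 + ⅙ = 13/6)
((2354 - 1*749) + R(-48))/(4310 + M) = ((2354 - 1*749) + 13/6)/(4310 + 27) = ((2354 - 749) + 13/6)/4337 = (1605 + 13/6)*(1/4337) = (9643/6)*(1/4337) = 9643/26022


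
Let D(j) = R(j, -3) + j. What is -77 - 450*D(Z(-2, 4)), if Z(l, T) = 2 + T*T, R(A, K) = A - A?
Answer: -8177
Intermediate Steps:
R(A, K) = 0
Z(l, T) = 2 + T²
D(j) = j (D(j) = 0 + j = j)
-77 - 450*D(Z(-2, 4)) = -77 - 450*(2 + 4²) = -77 - 450*(2 + 16) = -77 - 450*18 = -77 - 8100 = -8177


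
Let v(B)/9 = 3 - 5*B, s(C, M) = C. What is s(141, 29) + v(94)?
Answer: -4062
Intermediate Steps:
v(B) = 27 - 45*B (v(B) = 9*(3 - 5*B) = 27 - 45*B)
s(141, 29) + v(94) = 141 + (27 - 45*94) = 141 + (27 - 4230) = 141 - 4203 = -4062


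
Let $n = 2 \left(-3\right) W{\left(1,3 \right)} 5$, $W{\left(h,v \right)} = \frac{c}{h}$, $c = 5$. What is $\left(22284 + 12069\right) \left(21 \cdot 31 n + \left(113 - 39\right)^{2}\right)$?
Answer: $-3166453422$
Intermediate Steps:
$W{\left(h,v \right)} = \frac{5}{h}$
$n = -150$ ($n = 2 \left(-3\right) \frac{5}{1} \cdot 5 = - 6 \cdot 5 \cdot 1 \cdot 5 = - 6 \cdot 5 \cdot 5 = \left(-6\right) 25 = -150$)
$\left(22284 + 12069\right) \left(21 \cdot 31 n + \left(113 - 39\right)^{2}\right) = \left(22284 + 12069\right) \left(21 \cdot 31 \left(-150\right) + \left(113 - 39\right)^{2}\right) = 34353 \left(651 \left(-150\right) + 74^{2}\right) = 34353 \left(-97650 + 5476\right) = 34353 \left(-92174\right) = -3166453422$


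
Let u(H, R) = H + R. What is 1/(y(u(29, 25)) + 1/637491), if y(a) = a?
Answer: 637491/34424515 ≈ 0.018519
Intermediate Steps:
1/(y(u(29, 25)) + 1/637491) = 1/((29 + 25) + 1/637491) = 1/(54 + 1/637491) = 1/(34424515/637491) = 637491/34424515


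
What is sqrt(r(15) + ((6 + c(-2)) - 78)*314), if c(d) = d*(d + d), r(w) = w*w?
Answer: I*sqrt(19871) ≈ 140.96*I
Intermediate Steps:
r(w) = w**2
c(d) = 2*d**2 (c(d) = d*(2*d) = 2*d**2)
sqrt(r(15) + ((6 + c(-2)) - 78)*314) = sqrt(15**2 + ((6 + 2*(-2)**2) - 78)*314) = sqrt(225 + ((6 + 2*4) - 78)*314) = sqrt(225 + ((6 + 8) - 78)*314) = sqrt(225 + (14 - 78)*314) = sqrt(225 - 64*314) = sqrt(225 - 20096) = sqrt(-19871) = I*sqrt(19871)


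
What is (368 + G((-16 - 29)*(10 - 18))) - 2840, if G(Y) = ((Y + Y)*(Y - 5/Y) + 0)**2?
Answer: 67179453628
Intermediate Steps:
G(Y) = 4*Y**2*(Y - 5/Y)**2 (G(Y) = ((2*Y)*(Y - 5/Y) + 0)**2 = (2*Y*(Y - 5/Y) + 0)**2 = (2*Y*(Y - 5/Y))**2 = 4*Y**2*(Y - 5/Y)**2)
(368 + G((-16 - 29)*(10 - 18))) - 2840 = (368 + 4*(-5 + ((-16 - 29)*(10 - 18))**2)**2) - 2840 = (368 + 4*(-5 + (-45*(-8))**2)**2) - 2840 = (368 + 4*(-5 + 360**2)**2) - 2840 = (368 + 4*(-5 + 129600)**2) - 2840 = (368 + 4*129595**2) - 2840 = (368 + 4*16794864025) - 2840 = (368 + 67179456100) - 2840 = 67179456468 - 2840 = 67179453628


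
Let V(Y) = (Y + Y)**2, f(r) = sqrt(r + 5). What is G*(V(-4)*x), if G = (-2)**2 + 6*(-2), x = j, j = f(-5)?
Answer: 0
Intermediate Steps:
f(r) = sqrt(5 + r)
j = 0 (j = sqrt(5 - 5) = sqrt(0) = 0)
x = 0
G = -8 (G = 4 - 12 = -8)
V(Y) = 4*Y**2 (V(Y) = (2*Y)**2 = 4*Y**2)
G*(V(-4)*x) = -8*4*(-4)**2*0 = -8*4*16*0 = -512*0 = -8*0 = 0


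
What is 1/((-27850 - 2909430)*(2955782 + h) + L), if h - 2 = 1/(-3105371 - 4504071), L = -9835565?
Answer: -3804721/33032492843994355645 ≈ -1.1518e-13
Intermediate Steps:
h = 15218883/7609442 (h = 2 + 1/(-3105371 - 4504071) = 2 + 1/(-7609442) = 2 - 1/7609442 = 15218883/7609442 ≈ 2.0000)
1/((-27850 - 2909430)*(2955782 + h) + L) = 1/((-27850 - 2909430)*(2955782 + 15218883/7609442) - 9835565) = 1/(-2937280*22491866912527/7609442 - 9835565) = 1/(-33032455422413653280/3804721 - 9835565) = 1/(-33032492843994355645/3804721) = -3804721/33032492843994355645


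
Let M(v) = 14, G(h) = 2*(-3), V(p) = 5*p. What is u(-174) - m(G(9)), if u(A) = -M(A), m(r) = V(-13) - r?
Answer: 45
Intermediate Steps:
G(h) = -6
m(r) = -65 - r (m(r) = 5*(-13) - r = -65 - r)
u(A) = -14 (u(A) = -1*14 = -14)
u(-174) - m(G(9)) = -14 - (-65 - 1*(-6)) = -14 - (-65 + 6) = -14 - 1*(-59) = -14 + 59 = 45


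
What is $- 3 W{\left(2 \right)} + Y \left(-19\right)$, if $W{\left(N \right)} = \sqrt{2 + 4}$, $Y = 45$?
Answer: $-855 - 3 \sqrt{6} \approx -862.35$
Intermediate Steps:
$W{\left(N \right)} = \sqrt{6}$
$- 3 W{\left(2 \right)} + Y \left(-19\right) = - 3 \sqrt{6} + 45 \left(-19\right) = - 3 \sqrt{6} - 855 = -855 - 3 \sqrt{6}$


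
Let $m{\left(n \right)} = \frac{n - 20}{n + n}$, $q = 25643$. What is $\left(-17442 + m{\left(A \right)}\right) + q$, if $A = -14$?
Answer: $\frac{114831}{14} \approx 8202.2$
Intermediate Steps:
$m{\left(n \right)} = \frac{-20 + n}{2 n}$
$\left(-17442 + m{\left(A \right)}\right) + q = \left(-17442 + \frac{-20 - 14}{2 \left(-14\right)}\right) + 25643 = \left(-17442 + \frac{1}{2} \left(- \frac{1}{14}\right) \left(-34\right)\right) + 25643 = \left(-17442 + \frac{17}{14}\right) + 25643 = - \frac{244171}{14} + 25643 = \frac{114831}{14}$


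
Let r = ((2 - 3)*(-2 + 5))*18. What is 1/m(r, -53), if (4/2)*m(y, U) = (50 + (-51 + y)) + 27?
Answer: -1/14 ≈ -0.071429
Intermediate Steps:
r = -54 (r = -1*3*18 = -3*18 = -54)
m(y, U) = 13 + y/2 (m(y, U) = ((50 + (-51 + y)) + 27)/2 = ((-1 + y) + 27)/2 = (26 + y)/2 = 13 + y/2)
1/m(r, -53) = 1/(13 + (½)*(-54)) = 1/(13 - 27) = 1/(-14) = -1/14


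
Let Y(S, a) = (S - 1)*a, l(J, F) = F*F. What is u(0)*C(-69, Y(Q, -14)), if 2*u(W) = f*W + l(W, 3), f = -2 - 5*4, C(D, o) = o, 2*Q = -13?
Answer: 945/2 ≈ 472.50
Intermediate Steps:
Q = -13/2 (Q = (½)*(-13) = -13/2 ≈ -6.5000)
l(J, F) = F²
Y(S, a) = a*(-1 + S) (Y(S, a) = (-1 + S)*a = a*(-1 + S))
f = -22 (f = -2 - 20 = -22)
u(W) = 9/2 - 11*W (u(W) = (-22*W + 3²)/2 = (-22*W + 9)/2 = (9 - 22*W)/2 = 9/2 - 11*W)
u(0)*C(-69, Y(Q, -14)) = (9/2 - 11*0)*(-14*(-1 - 13/2)) = (9/2 + 0)*(-14*(-15/2)) = (9/2)*105 = 945/2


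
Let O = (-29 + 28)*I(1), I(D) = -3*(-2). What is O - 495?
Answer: -501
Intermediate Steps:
I(D) = 6
O = -6 (O = (-29 + 28)*6 = -1*6 = -6)
O - 495 = -6 - 495 = -501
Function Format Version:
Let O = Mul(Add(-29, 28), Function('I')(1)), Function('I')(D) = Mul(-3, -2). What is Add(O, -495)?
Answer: -501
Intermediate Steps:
Function('I')(D) = 6
O = -6 (O = Mul(Add(-29, 28), 6) = Mul(-1, 6) = -6)
Add(O, -495) = Add(-6, -495) = -501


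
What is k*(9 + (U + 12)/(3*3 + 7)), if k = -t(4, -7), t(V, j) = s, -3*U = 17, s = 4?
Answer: -451/12 ≈ -37.583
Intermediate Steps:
U = -17/3 (U = -⅓*17 = -17/3 ≈ -5.6667)
t(V, j) = 4
k = -4 (k = -1*4 = -4)
k*(9 + (U + 12)/(3*3 + 7)) = -4*(9 + (-17/3 + 12)/(3*3 + 7)) = -4*(9 + 19/(3*(9 + 7))) = -4*(9 + (19/3)/16) = -4*(9 + (19/3)*(1/16)) = -4*(9 + 19/48) = -4*451/48 = -451/12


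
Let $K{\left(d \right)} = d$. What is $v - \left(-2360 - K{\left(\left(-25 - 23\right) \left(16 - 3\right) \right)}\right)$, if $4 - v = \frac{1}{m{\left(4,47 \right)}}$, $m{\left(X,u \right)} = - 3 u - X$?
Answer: $\frac{252301}{145} \approx 1740.0$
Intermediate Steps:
$m{\left(X,u \right)} = - X - 3 u$
$v = \frac{581}{145}$ ($v = 4 - \frac{1}{\left(-1\right) 4 - 141} = 4 - \frac{1}{-4 - 141} = 4 - \frac{1}{-145} = 4 - - \frac{1}{145} = 4 + \frac{1}{145} = \frac{581}{145} \approx 4.0069$)
$v - \left(-2360 - K{\left(\left(-25 - 23\right) \left(16 - 3\right) \right)}\right) = \frac{581}{145} - \left(-2360 - \left(-25 - 23\right) \left(16 - 3\right)\right) = \frac{581}{145} - \left(-2360 - \left(-48\right) 13\right) = \frac{581}{145} - \left(-2360 - -624\right) = \frac{581}{145} - \left(-2360 + 624\right) = \frac{581}{145} - -1736 = \frac{581}{145} + 1736 = \frac{252301}{145}$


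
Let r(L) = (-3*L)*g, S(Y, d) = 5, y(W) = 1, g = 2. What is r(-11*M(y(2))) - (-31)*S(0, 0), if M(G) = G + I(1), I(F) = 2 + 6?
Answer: 749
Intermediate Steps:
I(F) = 8
M(G) = 8 + G (M(G) = G + 8 = 8 + G)
r(L) = -6*L (r(L) = -3*L*2 = -6*L)
r(-11*M(y(2))) - (-31)*S(0, 0) = -(-66)*(8 + 1) - (-31)*5 = -(-66)*9 - 1*(-155) = -6*(-99) + 155 = 594 + 155 = 749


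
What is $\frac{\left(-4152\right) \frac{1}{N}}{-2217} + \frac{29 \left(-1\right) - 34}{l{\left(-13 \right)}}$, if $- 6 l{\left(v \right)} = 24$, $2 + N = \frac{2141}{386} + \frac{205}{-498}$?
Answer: $\frac{3640114029}{222672524} \approx 16.347$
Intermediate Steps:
$N = \frac{150658}{48057}$ ($N = -2 + \left(\frac{2141}{386} + \frac{205}{-498}\right) = -2 + \left(2141 \cdot \frac{1}{386} + 205 \left(- \frac{1}{498}\right)\right) = -2 + \left(\frac{2141}{386} - \frac{205}{498}\right) = -2 + \frac{246772}{48057} = \frac{150658}{48057} \approx 3.135$)
$l{\left(v \right)} = -4$ ($l{\left(v \right)} = \left(- \frac{1}{6}\right) 24 = -4$)
$\frac{\left(-4152\right) \frac{1}{N}}{-2217} + \frac{29 \left(-1\right) - 34}{l{\left(-13 \right)}} = \frac{\left(-4152\right) \frac{1}{\frac{150658}{48057}}}{-2217} + \frac{29 \left(-1\right) - 34}{-4} = \left(-4152\right) \frac{48057}{150658} \left(- \frac{1}{2217}\right) + \left(-29 - 34\right) \left(- \frac{1}{4}\right) = \left(- \frac{99766332}{75329}\right) \left(- \frac{1}{2217}\right) - - \frac{63}{4} = \frac{33255444}{55668131} + \frac{63}{4} = \frac{3640114029}{222672524}$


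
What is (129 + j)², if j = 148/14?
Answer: 954529/49 ≈ 19480.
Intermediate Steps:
j = 74/7 (j = 148*(1/14) = 74/7 ≈ 10.571)
(129 + j)² = (129 + 74/7)² = (977/7)² = 954529/49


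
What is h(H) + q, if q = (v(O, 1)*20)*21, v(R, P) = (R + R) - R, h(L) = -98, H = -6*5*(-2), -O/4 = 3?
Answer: -5138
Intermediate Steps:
O = -12 (O = -4*3 = -12)
H = 60 (H = -30*(-2) = 60)
v(R, P) = R (v(R, P) = 2*R - R = R)
q = -5040 (q = -12*20*21 = -240*21 = -5040)
h(H) + q = -98 - 5040 = -5138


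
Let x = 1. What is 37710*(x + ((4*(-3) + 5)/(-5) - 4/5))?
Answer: 60336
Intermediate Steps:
37710*(x + ((4*(-3) + 5)/(-5) - 4/5)) = 37710*(1 + ((4*(-3) + 5)/(-5) - 4/5)) = 37710*(1 + ((-12 + 5)*(-1/5) - 4*1/5)) = 37710*(1 + (-7*(-1/5) - 4/5)) = 37710*(1 + (7/5 - 4/5)) = 37710*(1 + 3/5) = 37710*(8/5) = 60336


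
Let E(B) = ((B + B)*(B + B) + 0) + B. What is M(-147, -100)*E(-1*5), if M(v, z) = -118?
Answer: -11210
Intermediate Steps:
E(B) = B + 4*B² (E(B) = ((2*B)*(2*B) + 0) + B = (4*B² + 0) + B = 4*B² + B = B + 4*B²)
M(-147, -100)*E(-1*5) = -118*(-1*5)*(1 + 4*(-1*5)) = -(-590)*(1 + 4*(-5)) = -(-590)*(1 - 20) = -(-590)*(-19) = -118*95 = -11210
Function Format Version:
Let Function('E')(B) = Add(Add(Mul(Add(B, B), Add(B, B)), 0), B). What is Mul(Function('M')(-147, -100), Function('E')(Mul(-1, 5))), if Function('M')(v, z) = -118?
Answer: -11210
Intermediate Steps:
Function('E')(B) = Add(B, Mul(4, Pow(B, 2))) (Function('E')(B) = Add(Add(Mul(Mul(2, B), Mul(2, B)), 0), B) = Add(Add(Mul(4, Pow(B, 2)), 0), B) = Add(Mul(4, Pow(B, 2)), B) = Add(B, Mul(4, Pow(B, 2))))
Mul(Function('M')(-147, -100), Function('E')(Mul(-1, 5))) = Mul(-118, Mul(Mul(-1, 5), Add(1, Mul(4, Mul(-1, 5))))) = Mul(-118, Mul(-5, Add(1, Mul(4, -5)))) = Mul(-118, Mul(-5, Add(1, -20))) = Mul(-118, Mul(-5, -19)) = Mul(-118, 95) = -11210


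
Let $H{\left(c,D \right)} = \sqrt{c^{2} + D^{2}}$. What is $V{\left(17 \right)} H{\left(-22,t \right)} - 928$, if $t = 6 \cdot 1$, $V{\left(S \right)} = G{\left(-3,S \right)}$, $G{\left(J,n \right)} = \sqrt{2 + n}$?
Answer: $-928 + 2 \sqrt{2470} \approx -828.6$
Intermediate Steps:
$V{\left(S \right)} = \sqrt{2 + S}$
$t = 6$
$H{\left(c,D \right)} = \sqrt{D^{2} + c^{2}}$
$V{\left(17 \right)} H{\left(-22,t \right)} - 928 = \sqrt{2 + 17} \sqrt{6^{2} + \left(-22\right)^{2}} - 928 = \sqrt{19} \sqrt{36 + 484} - 928 = \sqrt{19} \sqrt{520} - 928 = \sqrt{19} \cdot 2 \sqrt{130} - 928 = 2 \sqrt{2470} - 928 = -928 + 2 \sqrt{2470}$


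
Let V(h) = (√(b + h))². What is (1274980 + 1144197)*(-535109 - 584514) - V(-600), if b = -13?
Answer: -2708566209658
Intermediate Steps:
V(h) = -13 + h (V(h) = (√(-13 + h))² = -13 + h)
(1274980 + 1144197)*(-535109 - 584514) - V(-600) = (1274980 + 1144197)*(-535109 - 584514) - (-13 - 600) = 2419177*(-1119623) - 1*(-613) = -2708566210271 + 613 = -2708566209658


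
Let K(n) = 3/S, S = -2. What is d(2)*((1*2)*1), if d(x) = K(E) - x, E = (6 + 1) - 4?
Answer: -7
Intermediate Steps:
E = 3 (E = 7 - 4 = 3)
K(n) = -3/2 (K(n) = 3/(-2) = 3*(-½) = -3/2)
d(x) = -3/2 - x
d(2)*((1*2)*1) = (-3/2 - 1*2)*((1*2)*1) = (-3/2 - 2)*(2*1) = -7/2*2 = -7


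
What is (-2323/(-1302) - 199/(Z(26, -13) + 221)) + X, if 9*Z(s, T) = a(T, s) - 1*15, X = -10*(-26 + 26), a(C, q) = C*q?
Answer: 734273/1065036 ≈ 0.68944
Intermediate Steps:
X = 0 (X = -10*0 = 0)
Z(s, T) = -5/3 + T*s/9 (Z(s, T) = (T*s - 1*15)/9 = (T*s - 15)/9 = (-15 + T*s)/9 = -5/3 + T*s/9)
(-2323/(-1302) - 199/(Z(26, -13) + 221)) + X = (-2323/(-1302) - 199/((-5/3 + (⅑)*(-13)*26) + 221)) + 0 = (-2323*(-1/1302) - 199/((-5/3 - 338/9) + 221)) + 0 = (2323/1302 - 199/(-353/9 + 221)) + 0 = (2323/1302 - 199/1636/9) + 0 = (2323/1302 - 199*9/1636) + 0 = (2323/1302 - 1791/1636) + 0 = 734273/1065036 + 0 = 734273/1065036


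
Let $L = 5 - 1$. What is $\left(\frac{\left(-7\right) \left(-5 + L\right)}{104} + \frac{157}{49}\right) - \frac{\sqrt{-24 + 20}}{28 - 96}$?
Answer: $\frac{16671}{5096} + \frac{i}{34} \approx 3.2714 + 0.029412 i$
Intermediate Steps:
$L = 4$
$\left(\frac{\left(-7\right) \left(-5 + L\right)}{104} + \frac{157}{49}\right) - \frac{\sqrt{-24 + 20}}{28 - 96} = \left(\frac{\left(-7\right) \left(-5 + 4\right)}{104} + \frac{157}{49}\right) - \frac{\sqrt{-24 + 20}}{28 - 96} = \left(\left(-7\right) \left(-1\right) \frac{1}{104} + 157 \cdot \frac{1}{49}\right) - \frac{\sqrt{-4}}{28 - 96} = \left(7 \cdot \frac{1}{104} + \frac{157}{49}\right) - \frac{2 i}{-68} = \left(\frac{7}{104} + \frac{157}{49}\right) - 2 i \left(- \frac{1}{68}\right) = \frac{16671}{5096} - - \frac{i}{34} = \frac{16671}{5096} + \frac{i}{34}$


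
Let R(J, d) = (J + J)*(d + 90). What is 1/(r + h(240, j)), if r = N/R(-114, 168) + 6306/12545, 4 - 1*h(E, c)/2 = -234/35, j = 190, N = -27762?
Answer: 860938260/19238568701 ≈ 0.044751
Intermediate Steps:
R(J, d) = 2*J*(90 + d) (R(J, d) = (2*J)*(90 + d) = 2*J*(90 + d))
h(E, c) = 748/35 (h(E, c) = 8 - (-468)/35 = 8 - 2*(-234/35) = 8 + 468/35 = 748/35)
r = 119869739/122991180 (r = -27762*(-1/(228*(90 + 168))) + 6306/12545 = -27762/(2*(-114)*258) + 6306*(1/12545) = -27762/(-58824) + 6306/12545 = -27762*(-1/58824) + 6306/12545 = 4627/9804 + 6306/12545 = 119869739/122991180 ≈ 0.97462)
1/(r + h(240, j)) = 1/(119869739/122991180 + 748/35) = 1/(19238568701/860938260) = 860938260/19238568701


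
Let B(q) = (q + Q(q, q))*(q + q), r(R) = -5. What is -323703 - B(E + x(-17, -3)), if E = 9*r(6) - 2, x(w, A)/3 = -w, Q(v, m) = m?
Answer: -323767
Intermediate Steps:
x(w, A) = -3*w (x(w, A) = 3*(-w) = -3*w)
E = -47 (E = 9*(-5) - 2 = -45 - 2 = -47)
B(q) = 4*q² (B(q) = (q + q)*(q + q) = (2*q)*(2*q) = 4*q²)
-323703 - B(E + x(-17, -3)) = -323703 - 4*(-47 - 3*(-17))² = -323703 - 4*(-47 + 51)² = -323703 - 4*4² = -323703 - 4*16 = -323703 - 1*64 = -323703 - 64 = -323767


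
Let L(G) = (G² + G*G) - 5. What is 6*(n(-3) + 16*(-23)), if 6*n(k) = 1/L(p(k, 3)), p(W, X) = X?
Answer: -28703/13 ≈ -2207.9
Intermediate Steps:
L(G) = -5 + 2*G² (L(G) = (G² + G²) - 5 = 2*G² - 5 = -5 + 2*G²)
n(k) = 1/78 (n(k) = 1/(6*(-5 + 2*3²)) = 1/(6*(-5 + 2*9)) = 1/(6*(-5 + 18)) = (⅙)/13 = (⅙)*(1/13) = 1/78)
6*(n(-3) + 16*(-23)) = 6*(1/78 + 16*(-23)) = 6*(1/78 - 368) = 6*(-28703/78) = -28703/13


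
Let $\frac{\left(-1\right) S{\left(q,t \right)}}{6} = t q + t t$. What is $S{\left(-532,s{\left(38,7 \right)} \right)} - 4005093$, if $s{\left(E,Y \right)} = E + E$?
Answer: $-3797157$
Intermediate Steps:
$s{\left(E,Y \right)} = 2 E$
$S{\left(q,t \right)} = - 6 t^{2} - 6 q t$ ($S{\left(q,t \right)} = - 6 \left(t q + t t\right) = - 6 \left(q t + t^{2}\right) = - 6 \left(t^{2} + q t\right) = - 6 t^{2} - 6 q t$)
$S{\left(-532,s{\left(38,7 \right)} \right)} - 4005093 = - 6 \cdot 2 \cdot 38 \left(-532 + 2 \cdot 38\right) - 4005093 = \left(-6\right) 76 \left(-532 + 76\right) - 4005093 = \left(-6\right) 76 \left(-456\right) - 4005093 = 207936 - 4005093 = -3797157$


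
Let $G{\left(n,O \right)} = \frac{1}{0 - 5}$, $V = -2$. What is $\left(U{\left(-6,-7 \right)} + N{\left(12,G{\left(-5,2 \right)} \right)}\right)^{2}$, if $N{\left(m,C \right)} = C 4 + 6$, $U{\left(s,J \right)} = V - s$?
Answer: $\frac{2116}{25} \approx 84.64$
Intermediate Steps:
$G{\left(n,O \right)} = - \frac{1}{5}$ ($G{\left(n,O \right)} = \frac{1}{-5} = - \frac{1}{5}$)
$U{\left(s,J \right)} = -2 - s$
$N{\left(m,C \right)} = 6 + 4 C$ ($N{\left(m,C \right)} = 4 C + 6 = 6 + 4 C$)
$\left(U{\left(-6,-7 \right)} + N{\left(12,G{\left(-5,2 \right)} \right)}\right)^{2} = \left(\left(-2 - -6\right) + \left(6 + 4 \left(- \frac{1}{5}\right)\right)\right)^{2} = \left(\left(-2 + 6\right) + \left(6 - \frac{4}{5}\right)\right)^{2} = \left(4 + \frac{26}{5}\right)^{2} = \left(\frac{46}{5}\right)^{2} = \frac{2116}{25}$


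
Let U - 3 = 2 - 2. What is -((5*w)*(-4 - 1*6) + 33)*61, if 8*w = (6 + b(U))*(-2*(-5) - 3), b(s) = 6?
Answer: 30012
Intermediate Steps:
U = 3 (U = 3 + (2 - 2) = 3 + 0 = 3)
w = 21/2 (w = ((6 + 6)*(-2*(-5) - 3))/8 = (12*(10 - 3))/8 = (12*7)/8 = (⅛)*84 = 21/2 ≈ 10.500)
-((5*w)*(-4 - 1*6) + 33)*61 = -((5*(21/2))*(-4 - 1*6) + 33)*61 = -(105*(-4 - 6)/2 + 33)*61 = -((105/2)*(-10) + 33)*61 = -(-525 + 33)*61 = -(-492)*61 = -1*(-30012) = 30012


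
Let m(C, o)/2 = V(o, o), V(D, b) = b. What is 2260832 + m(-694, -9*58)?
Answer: 2259788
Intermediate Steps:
m(C, o) = 2*o
2260832 + m(-694, -9*58) = 2260832 + 2*(-9*58) = 2260832 + 2*(-522) = 2260832 - 1044 = 2259788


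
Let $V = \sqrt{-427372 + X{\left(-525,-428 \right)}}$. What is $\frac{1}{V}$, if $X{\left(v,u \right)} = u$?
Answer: $- \frac{i \sqrt{4278}}{42780} \approx - 0.0015289 i$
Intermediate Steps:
$V = 10 i \sqrt{4278}$ ($V = \sqrt{-427372 - 428} = \sqrt{-427800} = 10 i \sqrt{4278} \approx 654.06 i$)
$\frac{1}{V} = \frac{1}{10 i \sqrt{4278}} = - \frac{i \sqrt{4278}}{42780}$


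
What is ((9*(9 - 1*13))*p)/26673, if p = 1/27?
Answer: -4/80019 ≈ -4.9988e-5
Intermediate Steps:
p = 1/27 ≈ 0.037037
((9*(9 - 1*13))*p)/26673 = ((9*(9 - 1*13))*(1/27))/26673 = ((9*(9 - 13))*(1/27))*(1/26673) = ((9*(-4))*(1/27))*(1/26673) = -36*1/27*(1/26673) = -4/3*1/26673 = -4/80019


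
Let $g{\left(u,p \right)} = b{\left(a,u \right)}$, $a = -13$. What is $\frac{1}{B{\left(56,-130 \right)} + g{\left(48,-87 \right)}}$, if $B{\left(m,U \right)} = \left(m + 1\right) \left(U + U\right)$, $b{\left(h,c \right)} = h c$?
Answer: $- \frac{1}{15444} \approx -6.475 \cdot 10^{-5}$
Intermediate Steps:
$b{\left(h,c \right)} = c h$
$g{\left(u,p \right)} = - 13 u$ ($g{\left(u,p \right)} = u \left(-13\right) = - 13 u$)
$B{\left(m,U \right)} = 2 U \left(1 + m\right)$ ($B{\left(m,U \right)} = \left(1 + m\right) 2 U = 2 U \left(1 + m\right)$)
$\frac{1}{B{\left(56,-130 \right)} + g{\left(48,-87 \right)}} = \frac{1}{2 \left(-130\right) \left(1 + 56\right) - 624} = \frac{1}{2 \left(-130\right) 57 - 624} = \frac{1}{-14820 - 624} = \frac{1}{-15444} = - \frac{1}{15444}$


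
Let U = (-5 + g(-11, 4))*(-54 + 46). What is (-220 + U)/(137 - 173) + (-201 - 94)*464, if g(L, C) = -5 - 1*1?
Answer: -410629/3 ≈ -1.3688e+5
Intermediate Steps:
g(L, C) = -6 (g(L, C) = -5 - 1 = -6)
U = 88 (U = (-5 - 6)*(-54 + 46) = -11*(-8) = 88)
(-220 + U)/(137 - 173) + (-201 - 94)*464 = (-220 + 88)/(137 - 173) + (-201 - 94)*464 = -132/(-36) - 295*464 = -132*(-1/36) - 136880 = 11/3 - 136880 = -410629/3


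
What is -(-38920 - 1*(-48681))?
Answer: -9761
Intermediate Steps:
-(-38920 - 1*(-48681)) = -(-38920 + 48681) = -1*9761 = -9761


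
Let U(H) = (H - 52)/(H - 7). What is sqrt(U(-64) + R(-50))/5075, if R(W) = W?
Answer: I*sqrt(243814)/360325 ≈ 0.0013704*I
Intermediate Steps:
U(H) = (-52 + H)/(-7 + H)
sqrt(U(-64) + R(-50))/5075 = sqrt((-52 - 64)/(-7 - 64) - 50)/5075 = sqrt(-116/(-71) - 50)*(1/5075) = sqrt(-1/71*(-116) - 50)*(1/5075) = sqrt(116/71 - 50)*(1/5075) = sqrt(-3434/71)*(1/5075) = (I*sqrt(243814)/71)*(1/5075) = I*sqrt(243814)/360325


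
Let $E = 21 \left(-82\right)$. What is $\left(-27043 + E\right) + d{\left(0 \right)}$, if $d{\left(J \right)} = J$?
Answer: $-28765$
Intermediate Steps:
$E = -1722$
$\left(-27043 + E\right) + d{\left(0 \right)} = \left(-27043 - 1722\right) + 0 = -28765 + 0 = -28765$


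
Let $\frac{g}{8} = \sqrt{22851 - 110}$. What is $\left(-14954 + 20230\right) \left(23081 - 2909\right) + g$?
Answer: $106427472 + 8 \sqrt{22741} \approx 1.0643 \cdot 10^{8}$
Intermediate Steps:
$g = 8 \sqrt{22741}$ ($g = 8 \sqrt{22851 - 110} = 8 \sqrt{22741} \approx 1206.4$)
$\left(-14954 + 20230\right) \left(23081 - 2909\right) + g = \left(-14954 + 20230\right) \left(23081 - 2909\right) + 8 \sqrt{22741} = 5276 \cdot 20172 + 8 \sqrt{22741} = 106427472 + 8 \sqrt{22741}$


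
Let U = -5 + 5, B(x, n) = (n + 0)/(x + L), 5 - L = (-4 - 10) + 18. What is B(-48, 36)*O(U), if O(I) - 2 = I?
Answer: -72/47 ≈ -1.5319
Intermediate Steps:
L = 1 (L = 5 - ((-4 - 10) + 18) = 5 - (-14 + 18) = 5 - 1*4 = 5 - 4 = 1)
B(x, n) = n/(1 + x) (B(x, n) = (n + 0)/(x + 1) = n/(1 + x))
U = 0
O(I) = 2 + I
B(-48, 36)*O(U) = (36/(1 - 48))*(2 + 0) = (36/(-47))*2 = (36*(-1/47))*2 = -36/47*2 = -72/47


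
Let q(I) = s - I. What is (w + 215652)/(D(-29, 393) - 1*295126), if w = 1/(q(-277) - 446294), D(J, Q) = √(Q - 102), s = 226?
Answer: -28372150716457106/38828108825592735 - 96135720731*√291/38828108825592735 ≈ -0.73075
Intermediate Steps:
q(I) = 226 - I
D(J, Q) = √(-102 + Q)
w = -1/445791 (w = 1/((226 - 1*(-277)) - 446294) = 1/((226 + 277) - 446294) = 1/(503 - 446294) = 1/(-445791) = -1/445791 ≈ -2.2432e-6)
(w + 215652)/(D(-29, 393) - 1*295126) = (-1/445791 + 215652)/(√(-102 + 393) - 1*295126) = 96135720731/(445791*(√291 - 295126)) = 96135720731/(445791*(-295126 + √291))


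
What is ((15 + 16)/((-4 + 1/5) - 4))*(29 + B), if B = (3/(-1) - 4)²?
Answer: -310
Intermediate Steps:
B = 49 (B = (3*(-1) - 4)² = (-3 - 4)² = (-7)² = 49)
((15 + 16)/((-4 + 1/5) - 4))*(29 + B) = ((15 + 16)/((-4 + 1/5) - 4))*(29 + 49) = (31/((-4 + ⅕) - 4))*78 = (31/(-19/5 - 4))*78 = (31/(-39/5))*78 = (31*(-5/39))*78 = -155/39*78 = -310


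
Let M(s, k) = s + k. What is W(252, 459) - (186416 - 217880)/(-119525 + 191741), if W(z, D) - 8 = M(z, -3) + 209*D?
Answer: 96477001/1003 ≈ 96188.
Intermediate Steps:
M(s, k) = k + s
W(z, D) = 5 + z + 209*D (W(z, D) = 8 + ((-3 + z) + 209*D) = 8 + (-3 + z + 209*D) = 5 + z + 209*D)
W(252, 459) - (186416 - 217880)/(-119525 + 191741) = (5 + 252 + 209*459) - (186416 - 217880)/(-119525 + 191741) = (5 + 252 + 95931) - (-31464)/72216 = 96188 - (-31464)/72216 = 96188 - 1*(-437/1003) = 96188 + 437/1003 = 96477001/1003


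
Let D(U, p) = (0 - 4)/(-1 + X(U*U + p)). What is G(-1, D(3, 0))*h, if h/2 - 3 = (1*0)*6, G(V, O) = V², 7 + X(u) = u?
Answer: 6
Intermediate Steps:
X(u) = -7 + u
D(U, p) = -4/(-8 + p + U²) (D(U, p) = (0 - 4)/(-1 + (-7 + (U*U + p))) = -4/(-1 + (-7 + (U² + p))) = -4/(-1 + (-7 + (p + U²))) = -4/(-1 + (-7 + p + U²)) = -4/(-8 + p + U²))
h = 6 (h = 6 + 2*((1*0)*6) = 6 + 2*(0*6) = 6 + 2*0 = 6 + 0 = 6)
G(-1, D(3, 0))*h = (-1)²*6 = 1*6 = 6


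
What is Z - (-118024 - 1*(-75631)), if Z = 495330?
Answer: 537723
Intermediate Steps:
Z - (-118024 - 1*(-75631)) = 495330 - (-118024 - 1*(-75631)) = 495330 - (-118024 + 75631) = 495330 - 1*(-42393) = 495330 + 42393 = 537723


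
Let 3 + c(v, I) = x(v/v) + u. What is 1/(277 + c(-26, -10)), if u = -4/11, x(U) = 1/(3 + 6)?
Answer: 99/27101 ≈ 0.0036530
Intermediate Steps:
x(U) = 1/9
u = -4/11 (u = -4*1/11 = -4/11 ≈ -0.36364)
c(v, I) = -322/99 (c(v, I) = -3 + (1/9 - 4/11) = -3 - 25/99 = -322/99)
1/(277 + c(-26, -10)) = 1/(277 - 322/99) = 1/(27101/99) = 99/27101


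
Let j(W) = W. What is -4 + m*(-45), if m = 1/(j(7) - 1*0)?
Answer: -73/7 ≈ -10.429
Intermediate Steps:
m = ⅐ (m = 1/(7 - 1*0) = 1/(7 + 0) = 1/7 = ⅐ ≈ 0.14286)
-4 + m*(-45) = -4 + (⅐)*(-45) = -4 - 45/7 = -73/7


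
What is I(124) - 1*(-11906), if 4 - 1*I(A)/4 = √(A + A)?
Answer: 11922 - 8*√62 ≈ 11859.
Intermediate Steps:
I(A) = 16 - 4*√2*√A (I(A) = 16 - 4*√(A + A) = 16 - 4*√2*√A)
I(124) - 1*(-11906) = (16 - 4*√2*√124) - 1*(-11906) = (16 - 4*√2*2*√31) + 11906 = (16 - 8*√62) + 11906 = 11922 - 8*√62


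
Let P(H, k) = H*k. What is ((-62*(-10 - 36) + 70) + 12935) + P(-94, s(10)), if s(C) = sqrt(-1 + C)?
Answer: 15575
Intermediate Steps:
((-62*(-10 - 36) + 70) + 12935) + P(-94, s(10)) = ((-62*(-10 - 36) + 70) + 12935) - 94*sqrt(-1 + 10) = ((-62*(-46) + 70) + 12935) - 94*sqrt(9) = ((2852 + 70) + 12935) - 94*3 = (2922 + 12935) - 282 = 15857 - 282 = 15575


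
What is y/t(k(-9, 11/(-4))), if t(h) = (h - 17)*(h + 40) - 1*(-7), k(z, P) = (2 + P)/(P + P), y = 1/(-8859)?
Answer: 484/2872132095 ≈ 1.6852e-7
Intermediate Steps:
y = -1/8859 ≈ -0.00011288
k(z, P) = (2 + P)/(2*P) (k(z, P) = (2 + P)/((2*P)) = (2 + P)*(1/(2*P)) = (2 + P)/(2*P))
t(h) = 7 + (-17 + h)*(40 + h) (t(h) = (-17 + h)*(40 + h) + 7 = 7 + (-17 + h)*(40 + h))
y/t(k(-9, 11/(-4))) = -1/(8859*(-673 + ((2 + 11/(-4))/(2*((11/(-4)))))² + 23*((2 + 11/(-4))/(2*((11/(-4))))))) = -1/(8859*(-673 + ((2 + 11*(-¼))/(2*((11*(-¼)))))² + 23*((2 + 11*(-¼))/(2*((11*(-¼))))))) = -1/(8859*(-673 + ((2 - 11/4)/(2*(-11/4)))² + 23*((2 - 11/4)/(2*(-11/4))))) = -1/(8859*(-673 + ((½)*(-4/11)*(-¾))² + 23*((½)*(-4/11)*(-¾)))) = -1/(8859*(-673 + (3/22)² + 23*(3/22))) = -1/(8859*(-673 + 9/484 + 69/22)) = -1/(8859*(-324205/484)) = -1/8859*(-484/324205) = 484/2872132095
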